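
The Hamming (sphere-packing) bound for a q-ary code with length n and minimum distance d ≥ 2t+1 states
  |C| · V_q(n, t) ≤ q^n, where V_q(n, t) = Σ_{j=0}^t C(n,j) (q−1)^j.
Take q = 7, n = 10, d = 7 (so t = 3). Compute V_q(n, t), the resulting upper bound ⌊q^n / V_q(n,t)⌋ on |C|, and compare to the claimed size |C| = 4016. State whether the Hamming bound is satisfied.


V_q(n, t) = 27601, q^n = 282475249, Hamming bound = 10234, |C| = 4016 ≤ bound (satisfied).

Step 1: Compute V_q(n, t) = Σ_{j=0}^3 C(n, j) (q−1)^j.
  j = 0: C(10,0)·(6)^0 = 1·1 = 1.
  j = 1: C(10,1)·(6)^1 = 10·6 = 60.
  j = 2: C(10,2)·(6)^2 = 45·36 = 1620.
  j = 3: C(10,3)·(6)^3 = 120·216 = 25920.
  V_q(n, t) = 1 + 60 + 1620 + 25920 = 27601.
Step 2: q^n = 7^10 = 282475249.
Step 3: Hamming bound ⌊q^n / V_q(n,t)⌋ = ⌊282475249/27601⌋ = 10234.
Step 4: Compare |C| = 4016 to 10234: satisfied.
The claimed |C| lies below the Hamming bound.


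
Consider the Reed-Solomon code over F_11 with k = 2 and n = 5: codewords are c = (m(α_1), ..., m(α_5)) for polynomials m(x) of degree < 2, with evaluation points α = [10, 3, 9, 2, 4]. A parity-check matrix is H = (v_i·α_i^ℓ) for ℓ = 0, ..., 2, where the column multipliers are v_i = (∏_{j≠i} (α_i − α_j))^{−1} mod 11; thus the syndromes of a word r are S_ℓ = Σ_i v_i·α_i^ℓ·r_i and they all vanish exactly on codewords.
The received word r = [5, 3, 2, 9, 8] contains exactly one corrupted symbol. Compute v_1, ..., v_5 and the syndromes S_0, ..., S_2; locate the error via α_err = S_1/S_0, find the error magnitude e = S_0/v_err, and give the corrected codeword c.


S = (9, 4, 3), error at position 3, error magnitude e = 2, c = [5, 3, 0, 9, 8].

Step 1: column multipliers v_i = (∏_{j≠i}(α_i − α_j))^{−1} mod 11.
  i = 1 (α = 10): (10−3)(10−9)(10−2)(10−4) = 7·1·8·6 = 336 ≡ 6, so v_1 = 6^{−1} = 2 (mod 11).
  i = 2 (α = 3): (3−10)(3−9)(3−2)(3−4) = (−7)·(−6)·1·(−1) = −42 ≡ 2, so v_2 = 2^{−1} = 6 (mod 11).
  i = 3 (α = 9): (9−10)(9−3)(9−2)(9−4) = (−1)·6·7·5 = −210 ≡ 10, so v_3 = 10^{−1} = 10 (mod 11).
  i = 4 (α = 2): (2−10)(2−3)(2−9)(2−4) = (−8)·(−1)·(−7)·(−2) = 112 ≡ 2, so v_4 = 2^{−1} = 6 (mod 11).
  i = 5 (α = 4): (4−10)(4−3)(4−9)(4−2) = (−6)·1·(−5)·2 = 60 ≡ 5, so v_5 = 5^{−1} = 9 (mod 11).
  v = [2, 6, 10, 6, 9].
Step 2: syndromes of r = [5, 3, 2, 9, 8] (all sums mod 11).
  S_0 = Σ v_i r_i = 2·5 + 6·3 + 10·2 + 6·9 + 9·8 = 174 ≡ 9.
  S_1 = Σ v_i α_i r_i = 2·10·5 + 6·3·3 + 10·9·2 + 6·2·9 + 9·4·8 = 730 ≡ 4.
  α_i^2 mod 11 = [1, 9, 4, 4, 5].
  S_2 = Σ v_i α_i^2 r_i = 2·1·5 + 6·9·3 + 10·4·2 + 6·4·9 + 9·5·8 = 828 ≡ 3.
  S = (9, 4, 3) ≠ 0, so r is not a codeword (an error is present).
Step 3: locate the error. For a single error e at position i, S_ℓ = v_i·e·α_i^ℓ, so α_err = S_1/S_0.
  S_0^{−1} = 9^{−1} = 5 (mod 11), so α_err = 4·5 = 20 ≡ 9 = α_3. Error position i = 3.
  Consistency check: S_2/S_1 = 3·3 = 9 ≡ 9 = α_err ✓ (single-error assumption holds).
Step 4: error magnitude e = S_0/v_3 = S_0·∏_{j≠3}(α_3 − α_j) = 9·10 = 90 ≡ 2 (mod 11).
Step 5: correct position 3: c_3 = r_3 − e = 2 − 2 ≡ 0 (mod 11). Hence c = [5, 3, 0, 9, 8].
  Check: interpolating c through the α_i gives m(x) = 10 + 5·x (degree < 2) with m(α_i) = c_i for every i, so c is indeed a codeword.


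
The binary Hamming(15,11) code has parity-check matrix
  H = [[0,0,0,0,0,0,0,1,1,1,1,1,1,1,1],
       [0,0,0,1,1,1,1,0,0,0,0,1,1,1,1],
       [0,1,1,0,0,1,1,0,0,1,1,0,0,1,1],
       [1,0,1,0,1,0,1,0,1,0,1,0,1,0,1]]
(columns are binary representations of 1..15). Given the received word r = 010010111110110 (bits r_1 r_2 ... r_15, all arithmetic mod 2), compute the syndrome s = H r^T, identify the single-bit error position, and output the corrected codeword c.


s = (0, 0, 1, 1)^T, error position = 3, corrected codeword c = 011010111110110

Compute s = H r^T mod 2 one row at a time:
  s_1 = 1 + 1 + 1 + 1 + 0 + 1 + 1 + 0 = 6 ≡ 0 (mod 2).
  s_2 = 0 + 1 + 0 + 1 + 0 + 1 + 1 + 0 = 4 ≡ 0 (mod 2).
  s_3 = 1 + 0 + 0 + 1 + 1 + 1 + 1 + 0 = 5 ≡ 1 (mod 2).
  s_4 = 0 + 0 + 1 + 1 + 1 + 1 + 1 + 0 = 5 ≡ 1 (mod 2).
s = (0, 0, 1, 1)^T — this equals column 3 of H (binary 0011), so error is at position 3.
Correct: flip bit 3 of r = 010010111110110 to get c = 011010111110110.


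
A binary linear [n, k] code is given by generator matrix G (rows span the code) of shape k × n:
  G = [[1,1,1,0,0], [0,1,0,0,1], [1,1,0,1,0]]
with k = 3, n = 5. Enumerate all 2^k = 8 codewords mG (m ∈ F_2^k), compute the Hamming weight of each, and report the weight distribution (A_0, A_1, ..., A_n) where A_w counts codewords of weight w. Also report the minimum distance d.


Weight distribution: A_0 = 1, A_2 = 2, A_3 = 4, A_4 = 1. Minimum distance d = 2.

Enumerate all 2^3 = 8 messages m ∈ F_2^3.
For each, compute codeword c = mG in F_2^5, then tally its weight.
  m = 000 → c = 00000, weight = 0.
  m = 100 → c = 11100, weight = 3.
  m = 010 → c = 01001, weight = 2.
  m = 110 → c = 10101, weight = 3.
  m = 001 → c = 11010, weight = 3.
  m = 101 → c = 00110, weight = 2.
  m = 011 → c = 10011, weight = 3.
  m = 111 → c = 01111, weight = 4.
Tally weights:
  weight 0: 1 codewords.
  weight 2: 2 codewords.
  weight 3: 4 codewords.
  weight 4: 1 codewords.
Minimum distance d = smallest w > 0 with A_w > 0 = 2.
Sanity: Σ A_w = 8 = 2^3 = 8 ✓.


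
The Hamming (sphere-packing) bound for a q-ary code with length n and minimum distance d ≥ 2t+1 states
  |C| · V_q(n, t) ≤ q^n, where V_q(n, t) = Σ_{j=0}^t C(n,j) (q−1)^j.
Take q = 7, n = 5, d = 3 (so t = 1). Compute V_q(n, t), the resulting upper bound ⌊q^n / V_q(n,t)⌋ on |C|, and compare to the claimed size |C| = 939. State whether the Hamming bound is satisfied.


V_q(n, t) = 31, q^n = 16807, Hamming bound = 542, |C| = 939 > bound (violated).

Step 1: Compute V_q(n, t) = Σ_{j=0}^1 C(n, j) (q−1)^j.
  j = 0: C(5,0)·(6)^0 = 1·1 = 1.
  j = 1: C(5,1)·(6)^1 = 5·6 = 30.
  V_q(n, t) = 1 + 30 = 31.
Step 2: q^n = 7^5 = 16807.
Step 3: Hamming bound ⌊q^n / V_q(n,t)⌋ = ⌊16807/31⌋ = 542.
Step 4: Compare |C| = 939 to 542: violated.
The claimed |C| lies above the Hamming bound, so no 7-ary code of length 5 with d ≥ 3 can have 939 codewords.


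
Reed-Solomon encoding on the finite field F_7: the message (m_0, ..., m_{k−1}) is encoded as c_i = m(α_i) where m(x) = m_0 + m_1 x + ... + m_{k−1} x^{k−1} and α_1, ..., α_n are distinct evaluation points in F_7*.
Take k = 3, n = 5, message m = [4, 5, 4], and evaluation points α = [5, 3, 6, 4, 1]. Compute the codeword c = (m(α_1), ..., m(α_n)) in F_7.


c = [3, 6, 3, 4, 6]

Message polynomial: m(x) = 4 + 5·x + 4·x^2 (mod 7).
For each evaluation point α_i, compute m(α_i) mod 7:
  α_1 = 5: Horner steps 4 → 4 → 3, so m(5) = 3.
  α_2 = 3: Horner steps 4 → 3 → 6, so m(3) = 6.
  α_3 = 6: Horner steps 4 → 1 → 3, so m(6) = 3.
  α_4 = 4: Horner steps 4 → 0 → 4, so m(4) = 4.
  α_5 = 1: Horner steps 4 → 2 → 6, so m(1) = 6.
Codeword c = [3, 6, 3, 4, 6] ∈ F_7^5.


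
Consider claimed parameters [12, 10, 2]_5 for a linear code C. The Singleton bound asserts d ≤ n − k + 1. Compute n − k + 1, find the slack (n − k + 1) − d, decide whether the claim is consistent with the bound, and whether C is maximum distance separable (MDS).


Singleton RHS = n − k + 1 = 3, slack = 1, bound satisfied, not MDS.

Singleton bound: d ≤ n − k + 1.
Here n = 12, k = 10, so n − k + 1 = 3.
Given d = 2, check d ≤ 3: YES.
Slack = (n − k + 1) − d = 1.
The code is NOT MDS (slack = 1 > 0).
Description: the claimed parameters are [12, 10, 2]_5; such a code would be non-MDS.


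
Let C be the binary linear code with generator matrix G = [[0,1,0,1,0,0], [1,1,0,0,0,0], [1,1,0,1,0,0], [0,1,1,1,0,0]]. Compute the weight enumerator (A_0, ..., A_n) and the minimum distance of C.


Weight distribution: A_0 = 1, A_1 = 4, A_2 = 6, A_3 = 4, A_4 = 1. Minimum distance d = 1.

Enumerate all 2^4 = 16 messages m ∈ F_2^4.
For each, compute codeword c = mG in F_2^6, then tally its weight.
  m = 0000 → c = 000000, weight = 0.
  m = 1000 → c = 010100, weight = 2.
  m = 0100 → c = 110000, weight = 2.
  m = 1100 → c = 100100, weight = 2.
  m = 0010 → c = 110100, weight = 3.
  m = 1010 → c = 100000, weight = 1.
  m = 0110 → c = 000100, weight = 1.
  m = 1110 → c = 010000, weight = 1.
  m = 0001 → c = 011100, weight = 3.
  m = 1001 → c = 001000, weight = 1.
  m = 0101 → c = 101100, weight = 3.
  m = 1101 → c = 111000, weight = 3.
  m = 0011 → c = 101000, weight = 2.
  m = 1011 → c = 111100, weight = 4.
  m = 0111 → c = 011000, weight = 2.
  m = 1111 → c = 001100, weight = 2.
Tally weights:
  weight 0: 1 codewords.
  weight 1: 4 codewords.
  weight 2: 6 codewords.
  weight 3: 4 codewords.
  weight 4: 1 codewords.
Minimum distance d = smallest w > 0 with A_w > 0 = 1.
Sanity: Σ A_w = 16 = 2^4 = 16 ✓.


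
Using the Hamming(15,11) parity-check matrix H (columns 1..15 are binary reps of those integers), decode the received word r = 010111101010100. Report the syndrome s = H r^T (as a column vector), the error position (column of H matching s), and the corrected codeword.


s = (1, 1, 0, 1)^T, error position = 13, corrected codeword c = 010111101010000

Compute s = H r^T mod 2 one row at a time:
  s_1 = 0 + 1 + 0 + 1 + 0 + 1 + 0 + 0 = 3 ≡ 1 (mod 2).
  s_2 = 1 + 1 + 1 + 1 + 0 + 1 + 0 + 0 = 5 ≡ 1 (mod 2).
  s_3 = 1 + 0 + 1 + 1 + 0 + 1 + 0 + 0 = 4 ≡ 0 (mod 2).
  s_4 = 0 + 0 + 1 + 1 + 1 + 1 + 1 + 0 = 5 ≡ 1 (mod 2).
s = (1, 1, 0, 1)^T — this equals column 13 of H (binary 1101), so error is at position 13.
Correct: flip bit 13 of r = 010111101010100 to get c = 010111101010000.


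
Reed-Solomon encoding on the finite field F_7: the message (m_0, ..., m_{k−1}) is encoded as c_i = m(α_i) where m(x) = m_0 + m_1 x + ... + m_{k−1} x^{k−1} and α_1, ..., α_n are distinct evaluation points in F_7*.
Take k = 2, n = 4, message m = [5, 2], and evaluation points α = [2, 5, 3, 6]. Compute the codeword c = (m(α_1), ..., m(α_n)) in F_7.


c = [2, 1, 4, 3]

Message polynomial: m(x) = 5 + 2·x (mod 7).
For each evaluation point α_i, compute m(α_i) mod 7:
  α_1 = 2: Horner steps 2 → 2, so m(2) = 2.
  α_2 = 5: Horner steps 2 → 1, so m(5) = 1.
  α_3 = 3: Horner steps 2 → 4, so m(3) = 4.
  α_4 = 6: Horner steps 2 → 3, so m(6) = 3.
Codeword c = [2, 1, 4, 3] ∈ F_7^4.


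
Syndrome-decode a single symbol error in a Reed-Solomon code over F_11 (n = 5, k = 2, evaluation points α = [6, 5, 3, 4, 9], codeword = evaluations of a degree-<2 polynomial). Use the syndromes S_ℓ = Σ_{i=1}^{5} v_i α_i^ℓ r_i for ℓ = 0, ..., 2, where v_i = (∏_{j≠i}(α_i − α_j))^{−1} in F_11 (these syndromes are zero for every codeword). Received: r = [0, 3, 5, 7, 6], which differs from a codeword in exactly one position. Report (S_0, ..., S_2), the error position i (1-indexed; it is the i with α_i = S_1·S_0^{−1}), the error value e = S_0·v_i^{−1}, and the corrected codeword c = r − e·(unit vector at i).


S = (2, 10, 6), error at position 2, error magnitude e = 5, c = [0, 9, 5, 7, 6].

Step 1: column multipliers v_i = (∏_{j≠i}(α_i − α_j))^{−1} mod 11.
  i = 1 (α = 6): (6−5)(6−3)(6−4)(6−9) = 1·3·2·(−3) = −18 ≡ 4, so v_1 = 4^{−1} = 3 (mod 11).
  i = 2 (α = 5): (5−6)(5−3)(5−4)(5−9) = (−1)·2·1·(−4) = 8 ≡ 8, so v_2 = 8^{−1} = 7 (mod 11).
  i = 3 (α = 3): (3−6)(3−5)(3−4)(3−9) = (−3)·(−2)·(−1)·(−6) = 36 ≡ 3, so v_3 = 3^{−1} = 4 (mod 11).
  i = 4 (α = 4): (4−6)(4−5)(4−3)(4−9) = (−2)·(−1)·1·(−5) = −10 ≡ 1, so v_4 = 1^{−1} = 1 (mod 11).
  i = 5 (α = 9): (9−6)(9−5)(9−3)(9−4) = 3·4·6·5 = 360 ≡ 8, so v_5 = 8^{−1} = 7 (mod 11).
  v = [3, 7, 4, 1, 7].
Step 2: syndromes of r = [0, 3, 5, 7, 6] (all sums mod 11).
  S_0 = Σ v_i r_i = 3·0 + 7·3 + 4·5 + 1·7 + 7·6 = 90 ≡ 2.
  S_1 = Σ v_i α_i r_i = 3·6·0 + 7·5·3 + 4·3·5 + 1·4·7 + 7·9·6 = 571 ≡ 10.
  α_i^2 mod 11 = [3, 3, 9, 5, 4].
  S_2 = Σ v_i α_i^2 r_i = 3·3·0 + 7·3·3 + 4·9·5 + 1·5·7 + 7·4·6 = 446 ≡ 6.
  S = (2, 10, 6) ≠ 0, so r is not a codeword (an error is present).
Step 3: locate the error. For a single error e at position i, S_ℓ = v_i·e·α_i^ℓ, so α_err = S_1/S_0.
  S_0^{−1} = 2^{−1} = 6 (mod 11), so α_err = 10·6 = 60 ≡ 5 = α_2. Error position i = 2.
  Consistency check: S_2/S_1 = 6·10 = 60 ≡ 5 = α_err ✓ (single-error assumption holds).
Step 4: error magnitude e = S_0/v_2 = S_0·∏_{j≠2}(α_2 − α_j) = 2·8 = 16 ≡ 5 (mod 11).
Step 5: correct position 2: c_2 = r_2 − e = 3 − 5 ≡ 9 (mod 11). Hence c = [0, 9, 5, 7, 6].
  Check: interpolating c through the α_i gives m(x) = 10 + 2·x (degree < 2) with m(α_i) = c_i for every i, so c is indeed a codeword.


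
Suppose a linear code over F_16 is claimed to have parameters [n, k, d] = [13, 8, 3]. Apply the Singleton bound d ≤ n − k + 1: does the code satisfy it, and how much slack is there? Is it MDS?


Singleton RHS = n − k + 1 = 6, slack = 3, bound satisfied, not MDS.

Singleton bound: d ≤ n − k + 1.
Here n = 13, k = 8, so n − k + 1 = 6.
Given d = 3, check d ≤ 6: YES.
Slack = (n − k + 1) − d = 3.
The code is NOT MDS (slack = 3 > 0).
Description: the claimed parameters are [13, 8, 3]_16; such a code would be non-MDS.


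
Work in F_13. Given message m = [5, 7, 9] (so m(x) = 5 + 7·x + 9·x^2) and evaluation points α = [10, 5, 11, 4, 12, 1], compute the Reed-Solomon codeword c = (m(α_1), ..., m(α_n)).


c = [0, 5, 1, 8, 7, 8]

Message polynomial: m(x) = 5 + 7·x + 9·x^2 (mod 13).
For each evaluation point α_i, compute m(α_i) mod 13:
  α_1 = 10: Horner steps 9 → 6 → 0, so m(10) = 0.
  α_2 = 5: Horner steps 9 → 0 → 5, so m(5) = 5.
  α_3 = 11: Horner steps 9 → 2 → 1, so m(11) = 1.
  α_4 = 4: Horner steps 9 → 4 → 8, so m(4) = 8.
  α_5 = 12: Horner steps 9 → 11 → 7, so m(12) = 7.
  α_6 = 1: Horner steps 9 → 3 → 8, so m(1) = 8.
Codeword c = [0, 5, 1, 8, 7, 8] ∈ F_13^6.


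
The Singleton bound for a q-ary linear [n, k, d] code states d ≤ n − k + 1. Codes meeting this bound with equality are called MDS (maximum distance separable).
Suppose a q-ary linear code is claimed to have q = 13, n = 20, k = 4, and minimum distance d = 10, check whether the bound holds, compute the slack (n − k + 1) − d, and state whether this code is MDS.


Singleton RHS = n − k + 1 = 17, slack = 7, bound satisfied, not MDS.

Singleton bound: d ≤ n − k + 1.
Here n = 20, k = 4, so n − k + 1 = 17.
Given d = 10, check d ≤ 17: YES.
Slack = (n − k + 1) − d = 7.
The code is NOT MDS (slack = 7 > 0).
Description: the claimed parameters are [20, 4, 10]_13; such a code would be non-MDS.


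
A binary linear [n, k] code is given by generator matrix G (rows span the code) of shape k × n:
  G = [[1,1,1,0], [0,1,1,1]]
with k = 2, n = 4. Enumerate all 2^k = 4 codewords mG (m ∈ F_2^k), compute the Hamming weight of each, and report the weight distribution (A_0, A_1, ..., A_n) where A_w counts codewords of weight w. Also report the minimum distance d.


Weight distribution: A_0 = 1, A_2 = 1, A_3 = 2. Minimum distance d = 2.

Enumerate all 2^2 = 4 messages m ∈ F_2^2.
For each, compute codeword c = mG in F_2^4, then tally its weight.
  m = 00 → c = 0000, weight = 0.
  m = 10 → c = 1110, weight = 3.
  m = 01 → c = 0111, weight = 3.
  m = 11 → c = 1001, weight = 2.
Tally weights:
  weight 0: 1 codewords.
  weight 2: 1 codewords.
  weight 3: 2 codewords.
Minimum distance d = smallest w > 0 with A_w > 0 = 2.
Sanity: Σ A_w = 4 = 2^2 = 4 ✓.


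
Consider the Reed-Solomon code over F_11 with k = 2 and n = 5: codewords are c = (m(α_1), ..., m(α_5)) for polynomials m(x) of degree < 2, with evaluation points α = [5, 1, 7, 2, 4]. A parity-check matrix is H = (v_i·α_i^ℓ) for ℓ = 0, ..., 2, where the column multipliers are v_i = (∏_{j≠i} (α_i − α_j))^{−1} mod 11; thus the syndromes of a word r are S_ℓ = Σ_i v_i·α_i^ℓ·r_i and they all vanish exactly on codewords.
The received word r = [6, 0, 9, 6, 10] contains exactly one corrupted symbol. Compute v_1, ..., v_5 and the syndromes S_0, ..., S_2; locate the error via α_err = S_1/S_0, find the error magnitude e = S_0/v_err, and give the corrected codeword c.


S = (7, 3, 6), error at position 4, error magnitude e = 10, c = [6, 0, 9, 7, 10].

Step 1: column multipliers v_i = (∏_{j≠i}(α_i − α_j))^{−1} mod 11.
  i = 1 (α = 5): (5−1)(5−7)(5−2)(5−4) = 4·(−2)·3·1 = −24 ≡ 9, so v_1 = 9^{−1} = 5 (mod 11).
  i = 2 (α = 1): (1−5)(1−7)(1−2)(1−4) = (−4)·(−6)·(−1)·(−3) = 72 ≡ 6, so v_2 = 6^{−1} = 2 (mod 11).
  i = 3 (α = 7): (7−5)(7−1)(7−2)(7−4) = 2·6·5·3 = 180 ≡ 4, so v_3 = 4^{−1} = 3 (mod 11).
  i = 4 (α = 2): (2−5)(2−1)(2−7)(2−4) = (−3)·1·(−5)·(−2) = −30 ≡ 3, so v_4 = 3^{−1} = 4 (mod 11).
  i = 5 (α = 4): (4−5)(4−1)(4−7)(4−2) = (−1)·3·(−3)·2 = 18 ≡ 7, so v_5 = 7^{−1} = 8 (mod 11).
  v = [5, 2, 3, 4, 8].
Step 2: syndromes of r = [6, 0, 9, 6, 10] (all sums mod 11).
  S_0 = Σ v_i r_i = 5·6 + 2·0 + 3·9 + 4·6 + 8·10 = 161 ≡ 7.
  S_1 = Σ v_i α_i r_i = 5·5·6 + 2·1·0 + 3·7·9 + 4·2·6 + 8·4·10 = 707 ≡ 3.
  α_i^2 mod 11 = [3, 1, 5, 4, 5].
  S_2 = Σ v_i α_i^2 r_i = 5·3·6 + 2·1·0 + 3·5·9 + 4·4·6 + 8·5·10 = 721 ≡ 6.
  S = (7, 3, 6) ≠ 0, so r is not a codeword (an error is present).
Step 3: locate the error. For a single error e at position i, S_ℓ = v_i·e·α_i^ℓ, so α_err = S_1/S_0.
  S_0^{−1} = 7^{−1} = 8 (mod 11), so α_err = 3·8 = 24 ≡ 2 = α_4. Error position i = 4.
  Consistency check: S_2/S_1 = 6·4 = 24 ≡ 2 = α_err ✓ (single-error assumption holds).
Step 4: error magnitude e = S_0/v_4 = S_0·∏_{j≠4}(α_4 − α_j) = 7·3 = 21 ≡ 10 (mod 11).
Step 5: correct position 4: c_4 = r_4 − e = 6 − 10 ≡ 7 (mod 11). Hence c = [6, 0, 9, 7, 10].
  Check: interpolating c through the α_i gives m(x) = 4 + 7·x (degree < 2) with m(α_i) = c_i for every i, so c is indeed a codeword.


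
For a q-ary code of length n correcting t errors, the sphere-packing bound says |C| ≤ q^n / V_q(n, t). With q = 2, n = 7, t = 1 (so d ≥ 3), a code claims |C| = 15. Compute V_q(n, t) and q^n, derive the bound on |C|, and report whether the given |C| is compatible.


V_q(n, t) = 8, q^n = 128, Hamming bound = 16, |C| = 15 ≤ bound (satisfied).

Step 1: Compute V_q(n, t) = Σ_{j=0}^1 C(n, j) (q−1)^j.
  j = 0: C(7,0)·(1)^0 = 1·1 = 1.
  j = 1: C(7,1)·(1)^1 = 7·1 = 7.
  V_q(n, t) = 1 + 7 = 8.
Step 2: q^n = 2^7 = 128.
Step 3: Hamming bound ⌊q^n / V_q(n,t)⌋ = ⌊128/8⌋ = 16.
Step 4: Compare |C| = 15 to 16: satisfied.
The claimed |C| lies below the Hamming bound.


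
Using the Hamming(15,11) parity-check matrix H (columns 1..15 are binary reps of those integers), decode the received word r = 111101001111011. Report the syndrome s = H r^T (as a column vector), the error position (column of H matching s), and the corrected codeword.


s = (0, 1, 1, 1)^T, error position = 7, corrected codeword c = 111101101111011

Compute s = H r^T mod 2 one row at a time:
  s_1 = 0 + 1 + 1 + 1 + 1 + 0 + 1 + 1 = 6 ≡ 0 (mod 2).
  s_2 = 1 + 0 + 1 + 0 + 1 + 0 + 1 + 1 = 5 ≡ 1 (mod 2).
  s_3 = 1 + 1 + 1 + 0 + 1 + 1 + 1 + 1 = 7 ≡ 1 (mod 2).
  s_4 = 1 + 1 + 0 + 0 + 1 + 1 + 0 + 1 = 5 ≡ 1 (mod 2).
s = (0, 1, 1, 1)^T — this equals column 7 of H (binary 0111), so error is at position 7.
Correct: flip bit 7 of r = 111101001111011 to get c = 111101101111011.


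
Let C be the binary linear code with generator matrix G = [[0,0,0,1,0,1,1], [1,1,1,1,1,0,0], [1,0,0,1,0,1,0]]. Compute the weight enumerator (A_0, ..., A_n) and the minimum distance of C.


Weight distribution: A_0 = 1, A_2 = 1, A_3 = 2, A_4 = 1, A_5 = 2, A_6 = 1. Minimum distance d = 2.

Enumerate all 2^3 = 8 messages m ∈ F_2^3.
For each, compute codeword c = mG in F_2^7, then tally its weight.
  m = 000 → c = 0000000, weight = 0.
  m = 100 → c = 0001011, weight = 3.
  m = 010 → c = 1111100, weight = 5.
  m = 110 → c = 1110111, weight = 6.
  m = 001 → c = 1001010, weight = 3.
  m = 101 → c = 1000001, weight = 2.
  m = 011 → c = 0110110, weight = 4.
  m = 111 → c = 0111101, weight = 5.
Tally weights:
  weight 0: 1 codewords.
  weight 2: 1 codewords.
  weight 3: 2 codewords.
  weight 4: 1 codewords.
  weight 5: 2 codewords.
  weight 6: 1 codewords.
Minimum distance d = smallest w > 0 with A_w > 0 = 2.
Sanity: Σ A_w = 8 = 2^3 = 8 ✓.


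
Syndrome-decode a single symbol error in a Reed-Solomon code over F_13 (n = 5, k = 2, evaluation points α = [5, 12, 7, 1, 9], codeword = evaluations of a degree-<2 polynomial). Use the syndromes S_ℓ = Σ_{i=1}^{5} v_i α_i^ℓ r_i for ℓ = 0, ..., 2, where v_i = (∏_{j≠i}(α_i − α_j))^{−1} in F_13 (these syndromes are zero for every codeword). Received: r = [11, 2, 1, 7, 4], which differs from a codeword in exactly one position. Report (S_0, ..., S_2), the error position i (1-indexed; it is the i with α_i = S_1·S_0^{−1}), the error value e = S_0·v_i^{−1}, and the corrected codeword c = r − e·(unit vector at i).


S = (9, 9, 9), error at position 4, error magnitude e = 2, c = [11, 2, 1, 5, 4].

Step 1: column multipliers v_i = (∏_{j≠i}(α_i − α_j))^{−1} mod 13.
  i = 1 (α = 5): (5−12)(5−7)(5−1)(5−9) = (−7)·(−2)·4·(−4) = −224 ≡ 10, so v_1 = 10^{−1} = 4 (mod 13).
  i = 2 (α = 12): (12−5)(12−7)(12−1)(12−9) = 7·5·11·3 = 1155 ≡ 11, so v_2 = 11^{−1} = 6 (mod 13).
  i = 3 (α = 7): (7−5)(7−12)(7−1)(7−9) = 2·(−5)·6·(−2) = 120 ≡ 3, so v_3 = 3^{−1} = 9 (mod 13).
  i = 4 (α = 1): (1−5)(1−12)(1−7)(1−9) = (−4)·(−11)·(−6)·(−8) = 2112 ≡ 6, so v_4 = 6^{−1} = 11 (mod 13).
  i = 5 (α = 9): (9−5)(9−12)(9−7)(9−1) = 4·(−3)·2·8 = −192 ≡ 3, so v_5 = 3^{−1} = 9 (mod 13).
  v = [4, 6, 9, 11, 9].
Step 2: syndromes of r = [11, 2, 1, 7, 4] (all sums mod 13).
  S_0 = Σ v_i r_i = 4·11 + 6·2 + 9·1 + 11·7 + 9·4 = 178 ≡ 9.
  S_1 = Σ v_i α_i r_i = 4·5·11 + 6·12·2 + 9·7·1 + 11·1·7 + 9·9·4 = 828 ≡ 9.
  α_i^2 mod 13 = [12, 1, 10, 1, 3].
  S_2 = Σ v_i α_i^2 r_i = 4·12·11 + 6·1·2 + 9·10·1 + 11·1·7 + 9·3·4 = 815 ≡ 9.
  S = (9, 9, 9) ≠ 0, so r is not a codeword (an error is present).
Step 3: locate the error. For a single error e at position i, S_ℓ = v_i·e·α_i^ℓ, so α_err = S_1/S_0.
  S_0^{−1} = 9^{−1} = 3 (mod 13), so α_err = 9·3 = 27 ≡ 1 = α_4. Error position i = 4.
  Consistency check: S_2/S_1 = 9·3 = 27 ≡ 1 = α_err ✓ (single-error assumption holds).
Step 4: error magnitude e = S_0/v_4 = S_0·∏_{j≠4}(α_4 − α_j) = 9·6 = 54 ≡ 2 (mod 13).
Step 5: correct position 4: c_4 = r_4 − e = 7 − 2 ≡ 5 (mod 13). Hence c = [11, 2, 1, 5, 4].
  Check: interpolating c through the α_i gives m(x) = 10 + 8·x (degree < 2) with m(α_i) = c_i for every i, so c is indeed a codeword.


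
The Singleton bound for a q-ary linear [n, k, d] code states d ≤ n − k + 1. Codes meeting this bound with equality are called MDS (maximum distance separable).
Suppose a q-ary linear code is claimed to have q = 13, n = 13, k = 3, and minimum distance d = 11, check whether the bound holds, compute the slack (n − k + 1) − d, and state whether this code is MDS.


Singleton RHS = n − k + 1 = 11, slack = 0, bound satisfied, MDS.

Singleton bound: d ≤ n − k + 1.
Here n = 13, k = 3, so n − k + 1 = 11.
Given d = 11, check d ≤ 11: YES.
Slack = (n − k + 1) − d = 0.
The code is MDS (slack = 0).
Description: the claimed parameters are [13, 3, 11]_13; such a code would be MDS (meets Singleton bound).


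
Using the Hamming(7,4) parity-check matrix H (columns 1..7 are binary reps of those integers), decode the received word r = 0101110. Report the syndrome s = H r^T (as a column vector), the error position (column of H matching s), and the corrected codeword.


s = (1, 0, 1)^T, error position = 5, corrected codeword c = 0101010

Compute s = H r^T mod 2 one row at a time:
  s_1 = 1 + 1 + 1 + 0 = 3 ≡ 1 (mod 2).
  s_2 = 1 + 0 + 1 + 0 = 2 ≡ 0 (mod 2).
  s_3 = 0 + 0 + 1 + 0 = 1 ≡ 1 (mod 2).
s = (1, 0, 1)^T — this equals column 5 of H (binary 101), so error is at position 5.
Correct: flip bit 5 of r = 0101110 to get c = 0101010.


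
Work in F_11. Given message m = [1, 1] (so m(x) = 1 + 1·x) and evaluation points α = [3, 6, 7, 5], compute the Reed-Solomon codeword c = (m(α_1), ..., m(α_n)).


c = [4, 7, 8, 6]

Message polynomial: m(x) = 1 + 1·x (mod 11).
For each evaluation point α_i, compute m(α_i) mod 11:
  α_1 = 3: Horner steps 1 → 4, so m(3) = 4.
  α_2 = 6: Horner steps 1 → 7, so m(6) = 7.
  α_3 = 7: Horner steps 1 → 8, so m(7) = 8.
  α_4 = 5: Horner steps 1 → 6, so m(5) = 6.
Codeword c = [4, 7, 8, 6] ∈ F_11^4.


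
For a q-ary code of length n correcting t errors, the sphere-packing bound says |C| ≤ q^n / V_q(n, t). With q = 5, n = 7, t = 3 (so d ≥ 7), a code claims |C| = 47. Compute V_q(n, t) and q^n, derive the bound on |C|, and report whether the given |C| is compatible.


V_q(n, t) = 2605, q^n = 78125, Hamming bound = 29, |C| = 47 > bound (violated).

Step 1: Compute V_q(n, t) = Σ_{j=0}^3 C(n, j) (q−1)^j.
  j = 0: C(7,0)·(4)^0 = 1·1 = 1.
  j = 1: C(7,1)·(4)^1 = 7·4 = 28.
  j = 2: C(7,2)·(4)^2 = 21·16 = 336.
  j = 3: C(7,3)·(4)^3 = 35·64 = 2240.
  V_q(n, t) = 1 + 28 + 336 + 2240 = 2605.
Step 2: q^n = 5^7 = 78125.
Step 3: Hamming bound ⌊q^n / V_q(n,t)⌋ = ⌊78125/2605⌋ = 29.
Step 4: Compare |C| = 47 to 29: violated.
The claimed |C| lies above the Hamming bound, so no 5-ary code of length 7 with d ≥ 7 can have 47 codewords.


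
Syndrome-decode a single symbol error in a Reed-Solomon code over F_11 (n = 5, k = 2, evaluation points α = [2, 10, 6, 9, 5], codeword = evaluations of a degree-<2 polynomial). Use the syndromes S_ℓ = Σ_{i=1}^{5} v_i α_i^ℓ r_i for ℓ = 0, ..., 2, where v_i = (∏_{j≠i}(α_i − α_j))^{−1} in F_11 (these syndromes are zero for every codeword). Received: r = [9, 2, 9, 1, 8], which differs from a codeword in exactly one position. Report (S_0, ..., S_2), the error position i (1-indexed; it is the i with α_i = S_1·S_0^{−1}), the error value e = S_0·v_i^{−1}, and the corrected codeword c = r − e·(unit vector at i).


S = (4, 8, 5), error at position 1, error magnitude e = 4, c = [5, 2, 9, 1, 8].

Step 1: column multipliers v_i = (∏_{j≠i}(α_i − α_j))^{−1} mod 11.
  i = 1 (α = 2): (2−10)(2−6)(2−9)(2−5) = (−8)·(−4)·(−7)·(−3) = 672 ≡ 1, so v_1 = 1^{−1} = 1 (mod 11).
  i = 2 (α = 10): (10−2)(10−6)(10−9)(10−5) = 8·4·1·5 = 160 ≡ 6, so v_2 = 6^{−1} = 2 (mod 11).
  i = 3 (α = 6): (6−2)(6−10)(6−9)(6−5) = 4·(−4)·(−3)·1 = 48 ≡ 4, so v_3 = 4^{−1} = 3 (mod 11).
  i = 4 (α = 9): (9−2)(9−10)(9−6)(9−5) = 7·(−1)·3·4 = −84 ≡ 4, so v_4 = 4^{−1} = 3 (mod 11).
  i = 5 (α = 5): (5−2)(5−10)(5−6)(5−9) = 3·(−5)·(−1)·(−4) = −60 ≡ 6, so v_5 = 6^{−1} = 2 (mod 11).
  v = [1, 2, 3, 3, 2].
Step 2: syndromes of r = [9, 2, 9, 1, 8] (all sums mod 11).
  S_0 = Σ v_i r_i = 1·9 + 2·2 + 3·9 + 3·1 + 2·8 = 59 ≡ 4.
  S_1 = Σ v_i α_i r_i = 1·2·9 + 2·10·2 + 3·6·9 + 3·9·1 + 2·5·8 = 327 ≡ 8.
  α_i^2 mod 11 = [4, 1, 3, 4, 3].
  S_2 = Σ v_i α_i^2 r_i = 1·4·9 + 2·1·2 + 3·3·9 + 3·4·1 + 2·3·8 = 181 ≡ 5.
  S = (4, 8, 5) ≠ 0, so r is not a codeword (an error is present).
Step 3: locate the error. For a single error e at position i, S_ℓ = v_i·e·α_i^ℓ, so α_err = S_1/S_0.
  S_0^{−1} = 4^{−1} = 3 (mod 11), so α_err = 8·3 = 24 ≡ 2 = α_1. Error position i = 1.
  Consistency check: S_2/S_1 = 5·7 = 35 ≡ 2 = α_err ✓ (single-error assumption holds).
Step 4: error magnitude e = S_0/v_1 = S_0·∏_{j≠1}(α_1 − α_j) = 4·1 = 4 ≡ 4 (mod 11).
Step 5: correct position 1: c_1 = r_1 − e = 9 − 4 ≡ 5 (mod 11). Hence c = [5, 2, 9, 1, 8].
  Check: interpolating c through the α_i gives m(x) = 3 + 1·x (degree < 2) with m(α_i) = c_i for every i, so c is indeed a codeword.


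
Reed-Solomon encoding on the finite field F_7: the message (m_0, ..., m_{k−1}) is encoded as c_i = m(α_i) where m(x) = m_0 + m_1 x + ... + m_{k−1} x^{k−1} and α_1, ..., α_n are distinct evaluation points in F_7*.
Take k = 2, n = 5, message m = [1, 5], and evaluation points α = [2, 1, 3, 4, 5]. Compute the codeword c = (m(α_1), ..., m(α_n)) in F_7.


c = [4, 6, 2, 0, 5]

Message polynomial: m(x) = 1 + 5·x (mod 7).
For each evaluation point α_i, compute m(α_i) mod 7:
  α_1 = 2: Horner steps 5 → 4, so m(2) = 4.
  α_2 = 1: Horner steps 5 → 6, so m(1) = 6.
  α_3 = 3: Horner steps 5 → 2, so m(3) = 2.
  α_4 = 4: Horner steps 5 → 0, so m(4) = 0.
  α_5 = 5: Horner steps 5 → 5, so m(5) = 5.
Codeword c = [4, 6, 2, 0, 5] ∈ F_7^5.


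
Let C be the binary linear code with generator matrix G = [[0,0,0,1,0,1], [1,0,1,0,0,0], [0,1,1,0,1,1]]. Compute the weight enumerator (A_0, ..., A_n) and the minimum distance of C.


Weight distribution: A_0 = 1, A_2 = 2, A_4 = 5. Minimum distance d = 2.

Enumerate all 2^3 = 8 messages m ∈ F_2^3.
For each, compute codeword c = mG in F_2^6, then tally its weight.
  m = 000 → c = 000000, weight = 0.
  m = 100 → c = 000101, weight = 2.
  m = 010 → c = 101000, weight = 2.
  m = 110 → c = 101101, weight = 4.
  m = 001 → c = 011011, weight = 4.
  m = 101 → c = 011110, weight = 4.
  m = 011 → c = 110011, weight = 4.
  m = 111 → c = 110110, weight = 4.
Tally weights:
  weight 0: 1 codewords.
  weight 2: 2 codewords.
  weight 4: 5 codewords.
Minimum distance d = smallest w > 0 with A_w > 0 = 2.
Sanity: Σ A_w = 8 = 2^3 = 8 ✓.


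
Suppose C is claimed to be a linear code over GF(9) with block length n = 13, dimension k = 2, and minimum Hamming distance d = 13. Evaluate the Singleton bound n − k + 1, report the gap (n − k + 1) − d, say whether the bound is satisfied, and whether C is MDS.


Singleton RHS = n − k + 1 = 12, slack = -1, bound violated (no such code; not MDS).

Singleton bound: d ≤ n − k + 1.
Here n = 13, k = 2, so n − k + 1 = 12.
Given d = 13, check d ≤ 12: NO.
Slack = (n − k + 1) − d = -1.
The slack is negative: d = 13 exceeds n − k + 1 = 12 by 1, so the Singleton bound is violated and no linear [13, 2, 13]_9 code can exist. In particular it is not MDS (MDS requires d = n − k + 1 exactly).
Description: the claimed parameters are [13, 2, 13]_9; such a code would be impossible (violates the Singleton bound).


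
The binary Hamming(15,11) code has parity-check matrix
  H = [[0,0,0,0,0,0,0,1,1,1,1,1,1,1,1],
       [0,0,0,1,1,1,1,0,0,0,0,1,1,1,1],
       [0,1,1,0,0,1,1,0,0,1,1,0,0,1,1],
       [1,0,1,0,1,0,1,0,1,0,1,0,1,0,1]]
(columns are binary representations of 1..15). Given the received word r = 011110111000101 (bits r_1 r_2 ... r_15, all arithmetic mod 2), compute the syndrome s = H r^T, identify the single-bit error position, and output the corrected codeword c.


s = (0, 1, 0, 0)^T, error position = 4, corrected codeword c = 011010111000101

Compute s = H r^T mod 2 one row at a time:
  s_1 = 1 + 1 + 0 + 0 + 0 + 1 + 0 + 1 = 4 ≡ 0 (mod 2).
  s_2 = 1 + 1 + 0 + 1 + 0 + 1 + 0 + 1 = 5 ≡ 1 (mod 2).
  s_3 = 1 + 1 + 0 + 1 + 0 + 0 + 0 + 1 = 4 ≡ 0 (mod 2).
  s_4 = 0 + 1 + 1 + 1 + 1 + 0 + 1 + 1 = 6 ≡ 0 (mod 2).
s = (0, 1, 0, 0)^T — this equals column 4 of H (binary 0100), so error is at position 4.
Correct: flip bit 4 of r = 011110111000101 to get c = 011010111000101.


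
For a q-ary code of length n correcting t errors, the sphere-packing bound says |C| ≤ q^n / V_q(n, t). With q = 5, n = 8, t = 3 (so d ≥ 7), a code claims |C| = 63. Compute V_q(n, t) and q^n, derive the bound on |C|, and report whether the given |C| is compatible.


V_q(n, t) = 4065, q^n = 390625, Hamming bound = 96, |C| = 63 ≤ bound (satisfied).

Step 1: Compute V_q(n, t) = Σ_{j=0}^3 C(n, j) (q−1)^j.
  j = 0: C(8,0)·(4)^0 = 1·1 = 1.
  j = 1: C(8,1)·(4)^1 = 8·4 = 32.
  j = 2: C(8,2)·(4)^2 = 28·16 = 448.
  j = 3: C(8,3)·(4)^3 = 56·64 = 3584.
  V_q(n, t) = 1 + 32 + 448 + 3584 = 4065.
Step 2: q^n = 5^8 = 390625.
Step 3: Hamming bound ⌊q^n / V_q(n,t)⌋ = ⌊390625/4065⌋ = 96.
Step 4: Compare |C| = 63 to 96: satisfied.
The claimed |C| lies below the Hamming bound.


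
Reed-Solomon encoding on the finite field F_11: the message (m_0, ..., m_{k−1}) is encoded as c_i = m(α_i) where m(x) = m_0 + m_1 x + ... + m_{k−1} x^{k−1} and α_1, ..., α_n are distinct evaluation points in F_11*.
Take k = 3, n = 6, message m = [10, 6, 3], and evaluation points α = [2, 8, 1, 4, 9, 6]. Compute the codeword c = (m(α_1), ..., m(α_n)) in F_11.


c = [1, 8, 8, 5, 10, 0]

Message polynomial: m(x) = 10 + 6·x + 3·x^2 (mod 11).
For each evaluation point α_i, compute m(α_i) mod 11:
  α_1 = 2: Horner steps 3 → 1 → 1, so m(2) = 1.
  α_2 = 8: Horner steps 3 → 8 → 8, so m(8) = 8.
  α_3 = 1: Horner steps 3 → 9 → 8, so m(1) = 8.
  α_4 = 4: Horner steps 3 → 7 → 5, so m(4) = 5.
  α_5 = 9: Horner steps 3 → 0 → 10, so m(9) = 10.
  α_6 = 6: Horner steps 3 → 2 → 0, so m(6) = 0.
Codeword c = [1, 8, 8, 5, 10, 0] ∈ F_11^6.


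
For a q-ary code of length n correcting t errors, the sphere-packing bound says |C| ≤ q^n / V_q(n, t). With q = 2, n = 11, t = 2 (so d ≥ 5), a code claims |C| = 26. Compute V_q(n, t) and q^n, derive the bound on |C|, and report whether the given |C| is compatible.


V_q(n, t) = 67, q^n = 2048, Hamming bound = 30, |C| = 26 ≤ bound (satisfied).

Step 1: Compute V_q(n, t) = Σ_{j=0}^2 C(n, j) (q−1)^j.
  j = 0: C(11,0)·(1)^0 = 1·1 = 1.
  j = 1: C(11,1)·(1)^1 = 11·1 = 11.
  j = 2: C(11,2)·(1)^2 = 55·1 = 55.
  V_q(n, t) = 1 + 11 + 55 = 67.
Step 2: q^n = 2^11 = 2048.
Step 3: Hamming bound ⌊q^n / V_q(n,t)⌋ = ⌊2048/67⌋ = 30.
Step 4: Compare |C| = 26 to 30: satisfied.
The claimed |C| lies below the Hamming bound.


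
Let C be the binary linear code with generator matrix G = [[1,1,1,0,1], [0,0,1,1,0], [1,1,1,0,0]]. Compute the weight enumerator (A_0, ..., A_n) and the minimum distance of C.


Weight distribution: A_0 = 1, A_1 = 1, A_2 = 1, A_3 = 3, A_4 = 2. Minimum distance d = 1.

Enumerate all 2^3 = 8 messages m ∈ F_2^3.
For each, compute codeword c = mG in F_2^5, then tally its weight.
  m = 000 → c = 00000, weight = 0.
  m = 100 → c = 11101, weight = 4.
  m = 010 → c = 00110, weight = 2.
  m = 110 → c = 11011, weight = 4.
  m = 001 → c = 11100, weight = 3.
  m = 101 → c = 00001, weight = 1.
  m = 011 → c = 11010, weight = 3.
  m = 111 → c = 00111, weight = 3.
Tally weights:
  weight 0: 1 codewords.
  weight 1: 1 codewords.
  weight 2: 1 codewords.
  weight 3: 3 codewords.
  weight 4: 2 codewords.
Minimum distance d = smallest w > 0 with A_w > 0 = 1.
Sanity: Σ A_w = 8 = 2^3 = 8 ✓.


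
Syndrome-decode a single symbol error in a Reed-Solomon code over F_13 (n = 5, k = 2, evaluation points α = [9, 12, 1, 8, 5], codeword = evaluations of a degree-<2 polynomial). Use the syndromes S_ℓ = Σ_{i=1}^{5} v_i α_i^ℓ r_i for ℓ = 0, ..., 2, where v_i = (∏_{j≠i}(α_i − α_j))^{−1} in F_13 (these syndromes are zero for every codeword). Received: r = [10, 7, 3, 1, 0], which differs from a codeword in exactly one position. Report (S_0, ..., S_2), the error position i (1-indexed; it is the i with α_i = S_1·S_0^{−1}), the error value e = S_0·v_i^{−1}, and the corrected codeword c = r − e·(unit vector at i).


S = (9, 4, 9), error at position 2, error magnitude e = 9, c = [10, 11, 3, 1, 0].

Step 1: column multipliers v_i = (∏_{j≠i}(α_i − α_j))^{−1} mod 13.
  i = 1 (α = 9): (9−12)(9−1)(9−8)(9−5) = (−3)·8·1·4 = −96 ≡ 8, so v_1 = 8^{−1} = 5 (mod 13).
  i = 2 (α = 12): (12−9)(12−1)(12−8)(12−5) = 3·11·4·7 = 924 ≡ 1, so v_2 = 1^{−1} = 1 (mod 13).
  i = 3 (α = 1): (1−9)(1−12)(1−8)(1−5) = (−8)·(−11)·(−7)·(−4) = 2464 ≡ 7, so v_3 = 7^{−1} = 2 (mod 13).
  i = 4 (α = 8): (8−9)(8−12)(8−1)(8−5) = (−1)·(−4)·7·3 = 84 ≡ 6, so v_4 = 6^{−1} = 11 (mod 13).
  i = 5 (α = 5): (5−9)(5−12)(5−1)(5−8) = (−4)·(−7)·4·(−3) = −336 ≡ 2, so v_5 = 2^{−1} = 7 (mod 13).
  v = [5, 1, 2, 11, 7].
Step 2: syndromes of r = [10, 7, 3, 1, 0] (all sums mod 13).
  S_0 = Σ v_i r_i = 5·10 + 1·7 + 2·3 + 11·1 + 7·0 = 74 ≡ 9.
  S_1 = Σ v_i α_i r_i = 5·9·10 + 1·12·7 + 2·1·3 + 11·8·1 + 7·5·0 = 628 ≡ 4.
  α_i^2 mod 13 = [3, 1, 1, 12, 12].
  S_2 = Σ v_i α_i^2 r_i = 5·3·10 + 1·1·7 + 2·1·3 + 11·12·1 + 7·12·0 = 295 ≡ 9.
  S = (9, 4, 9) ≠ 0, so r is not a codeword (an error is present).
Step 3: locate the error. For a single error e at position i, S_ℓ = v_i·e·α_i^ℓ, so α_err = S_1/S_0.
  S_0^{−1} = 9^{−1} = 3 (mod 13), so α_err = 4·3 = 12 ≡ 12 = α_2. Error position i = 2.
  Consistency check: S_2/S_1 = 9·10 = 90 ≡ 12 = α_err ✓ (single-error assumption holds).
Step 4: error magnitude e = S_0/v_2 = S_0·∏_{j≠2}(α_2 − α_j) = 9·1 = 9 ≡ 9 (mod 13).
Step 5: correct position 2: c_2 = r_2 − e = 7 − 9 ≡ 11 (mod 13). Hence c = [10, 11, 3, 1, 0].
  Check: interpolating c through the α_i gives m(x) = 7 + 9·x (degree < 2) with m(α_i) = c_i for every i, so c is indeed a codeword.


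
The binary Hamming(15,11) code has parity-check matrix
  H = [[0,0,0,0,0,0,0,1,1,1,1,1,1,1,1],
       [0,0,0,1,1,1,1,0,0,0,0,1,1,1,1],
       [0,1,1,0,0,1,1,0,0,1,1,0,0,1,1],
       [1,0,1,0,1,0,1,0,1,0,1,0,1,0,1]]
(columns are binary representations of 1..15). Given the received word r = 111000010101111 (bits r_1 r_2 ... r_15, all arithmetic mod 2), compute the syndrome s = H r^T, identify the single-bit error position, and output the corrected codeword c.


s = (0, 0, 1, 0)^T, error position = 2, corrected codeword c = 101000010101111

Compute s = H r^T mod 2 one row at a time:
  s_1 = 1 + 0 + 1 + 0 + 1 + 1 + 1 + 1 = 6 ≡ 0 (mod 2).
  s_2 = 0 + 0 + 0 + 0 + 1 + 1 + 1 + 1 = 4 ≡ 0 (mod 2).
  s_3 = 1 + 1 + 0 + 0 + 1 + 0 + 1 + 1 = 5 ≡ 1 (mod 2).
  s_4 = 1 + 1 + 0 + 0 + 0 + 0 + 1 + 1 = 4 ≡ 0 (mod 2).
s = (0, 0, 1, 0)^T — this equals column 2 of H (binary 0010), so error is at position 2.
Correct: flip bit 2 of r = 111000010101111 to get c = 101000010101111.


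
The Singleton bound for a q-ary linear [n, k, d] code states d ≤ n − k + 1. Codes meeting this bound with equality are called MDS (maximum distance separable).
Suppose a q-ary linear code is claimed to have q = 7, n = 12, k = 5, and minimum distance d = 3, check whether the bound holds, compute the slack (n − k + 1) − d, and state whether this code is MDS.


Singleton RHS = n − k + 1 = 8, slack = 5, bound satisfied, not MDS.

Singleton bound: d ≤ n − k + 1.
Here n = 12, k = 5, so n − k + 1 = 8.
Given d = 3, check d ≤ 8: YES.
Slack = (n − k + 1) − d = 5.
The code is NOT MDS (slack = 5 > 0).
Description: the claimed parameters are [12, 5, 3]_7; such a code would be non-MDS.


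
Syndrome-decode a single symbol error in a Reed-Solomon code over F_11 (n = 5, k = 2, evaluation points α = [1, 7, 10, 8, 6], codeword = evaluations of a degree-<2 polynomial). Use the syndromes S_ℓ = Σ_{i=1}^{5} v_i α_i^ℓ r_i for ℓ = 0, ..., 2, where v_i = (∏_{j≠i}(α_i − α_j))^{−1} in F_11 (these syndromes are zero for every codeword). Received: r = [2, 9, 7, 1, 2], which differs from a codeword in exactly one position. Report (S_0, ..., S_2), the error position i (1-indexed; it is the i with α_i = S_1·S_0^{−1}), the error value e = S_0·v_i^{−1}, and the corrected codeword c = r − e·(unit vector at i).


S = (10, 5, 8), error at position 5, error magnitude e = 7, c = [2, 9, 7, 1, 6].

Step 1: column multipliers v_i = (∏_{j≠i}(α_i − α_j))^{−1} mod 11.
  i = 1 (α = 1): (1−7)(1−10)(1−8)(1−6) = (−6)·(−9)·(−7)·(−5) = 1890 ≡ 9, so v_1 = 9^{−1} = 5 (mod 11).
  i = 2 (α = 7): (7−1)(7−10)(7−8)(7−6) = 6·(−3)·(−1)·1 = 18 ≡ 7, so v_2 = 7^{−1} = 8 (mod 11).
  i = 3 (α = 10): (10−1)(10−7)(10−8)(10−6) = 9·3·2·4 = 216 ≡ 7, so v_3 = 7^{−1} = 8 (mod 11).
  i = 4 (α = 8): (8−1)(8−7)(8−10)(8−6) = 7·1·(−2)·2 = −28 ≡ 5, so v_4 = 5^{−1} = 9 (mod 11).
  i = 5 (α = 6): (6−1)(6−7)(6−10)(6−8) = 5·(−1)·(−4)·(−2) = −40 ≡ 4, so v_5 = 4^{−1} = 3 (mod 11).
  v = [5, 8, 8, 9, 3].
Step 2: syndromes of r = [2, 9, 7, 1, 2] (all sums mod 11).
  S_0 = Σ v_i r_i = 5·2 + 8·9 + 8·7 + 9·1 + 3·2 = 153 ≡ 10.
  S_1 = Σ v_i α_i r_i = 5·1·2 + 8·7·9 + 8·10·7 + 9·8·1 + 3·6·2 = 1182 ≡ 5.
  α_i^2 mod 11 = [1, 5, 1, 9, 3].
  S_2 = Σ v_i α_i^2 r_i = 5·1·2 + 8·5·9 + 8·1·7 + 9·9·1 + 3·3·2 = 525 ≡ 8.
  S = (10, 5, 8) ≠ 0, so r is not a codeword (an error is present).
Step 3: locate the error. For a single error e at position i, S_ℓ = v_i·e·α_i^ℓ, so α_err = S_1/S_0.
  S_0^{−1} = 10^{−1} = 10 (mod 11), so α_err = 5·10 = 50 ≡ 6 = α_5. Error position i = 5.
  Consistency check: S_2/S_1 = 8·9 = 72 ≡ 6 = α_err ✓ (single-error assumption holds).
Step 4: error magnitude e = S_0/v_5 = S_0·∏_{j≠5}(α_5 − α_j) = 10·4 = 40 ≡ 7 (mod 11).
Step 5: correct position 5: c_5 = r_5 − e = 2 − 7 ≡ 6 (mod 11). Hence c = [2, 9, 7, 1, 6].
  Check: interpolating c through the α_i gives m(x) = 10 + 3·x (degree < 2) with m(α_i) = c_i for every i, so c is indeed a codeword.
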